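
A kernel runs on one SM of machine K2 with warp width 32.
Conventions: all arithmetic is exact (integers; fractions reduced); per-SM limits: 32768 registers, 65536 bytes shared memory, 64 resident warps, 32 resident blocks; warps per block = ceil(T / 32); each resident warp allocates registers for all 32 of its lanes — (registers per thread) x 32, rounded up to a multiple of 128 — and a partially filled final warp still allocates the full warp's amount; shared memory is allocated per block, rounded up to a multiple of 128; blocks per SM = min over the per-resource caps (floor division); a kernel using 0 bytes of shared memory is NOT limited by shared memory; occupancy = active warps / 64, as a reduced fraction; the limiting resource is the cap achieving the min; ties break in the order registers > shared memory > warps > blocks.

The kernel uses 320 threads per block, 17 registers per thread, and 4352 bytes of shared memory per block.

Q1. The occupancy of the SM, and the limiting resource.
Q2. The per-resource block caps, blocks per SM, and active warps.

Answer: occupancy 25/32, limited by registers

registers: 5 blocks
shared memory: 15 blocks
warps: 6 blocks
blocks: 32 blocks

Answer: 5 blocks, 50 active warps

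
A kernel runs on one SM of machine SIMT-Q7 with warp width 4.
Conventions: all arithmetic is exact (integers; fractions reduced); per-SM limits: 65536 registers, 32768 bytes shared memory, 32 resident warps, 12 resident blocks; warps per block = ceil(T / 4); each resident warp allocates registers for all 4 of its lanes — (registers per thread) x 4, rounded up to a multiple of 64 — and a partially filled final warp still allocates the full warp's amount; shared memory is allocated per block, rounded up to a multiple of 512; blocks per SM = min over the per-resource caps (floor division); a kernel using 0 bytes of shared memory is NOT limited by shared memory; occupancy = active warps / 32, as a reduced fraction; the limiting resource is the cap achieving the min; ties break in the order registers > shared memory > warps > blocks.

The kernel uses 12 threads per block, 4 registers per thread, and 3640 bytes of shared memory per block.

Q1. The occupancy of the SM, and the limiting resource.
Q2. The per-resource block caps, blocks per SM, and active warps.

Answer: occupancy 3/4, limited by shared memory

registers: 341 blocks
shared memory: 8 blocks
warps: 10 blocks
blocks: 12 blocks

Answer: 8 blocks, 24 active warps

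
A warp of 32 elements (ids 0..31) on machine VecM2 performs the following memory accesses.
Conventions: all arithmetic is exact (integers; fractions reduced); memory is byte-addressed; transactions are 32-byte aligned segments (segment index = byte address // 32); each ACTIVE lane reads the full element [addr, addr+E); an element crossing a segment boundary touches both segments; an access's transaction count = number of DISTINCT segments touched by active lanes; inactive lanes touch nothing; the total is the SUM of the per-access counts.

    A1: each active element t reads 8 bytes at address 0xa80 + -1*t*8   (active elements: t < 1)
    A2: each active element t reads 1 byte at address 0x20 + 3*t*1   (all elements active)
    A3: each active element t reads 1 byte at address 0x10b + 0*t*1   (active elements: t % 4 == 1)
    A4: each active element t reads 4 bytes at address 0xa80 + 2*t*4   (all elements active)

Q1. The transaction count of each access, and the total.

A1: 1 transaction
A2: 3 transactions
A3: 1 transaction
A4: 8 transactions

Answer: 1,3,1,8; total 13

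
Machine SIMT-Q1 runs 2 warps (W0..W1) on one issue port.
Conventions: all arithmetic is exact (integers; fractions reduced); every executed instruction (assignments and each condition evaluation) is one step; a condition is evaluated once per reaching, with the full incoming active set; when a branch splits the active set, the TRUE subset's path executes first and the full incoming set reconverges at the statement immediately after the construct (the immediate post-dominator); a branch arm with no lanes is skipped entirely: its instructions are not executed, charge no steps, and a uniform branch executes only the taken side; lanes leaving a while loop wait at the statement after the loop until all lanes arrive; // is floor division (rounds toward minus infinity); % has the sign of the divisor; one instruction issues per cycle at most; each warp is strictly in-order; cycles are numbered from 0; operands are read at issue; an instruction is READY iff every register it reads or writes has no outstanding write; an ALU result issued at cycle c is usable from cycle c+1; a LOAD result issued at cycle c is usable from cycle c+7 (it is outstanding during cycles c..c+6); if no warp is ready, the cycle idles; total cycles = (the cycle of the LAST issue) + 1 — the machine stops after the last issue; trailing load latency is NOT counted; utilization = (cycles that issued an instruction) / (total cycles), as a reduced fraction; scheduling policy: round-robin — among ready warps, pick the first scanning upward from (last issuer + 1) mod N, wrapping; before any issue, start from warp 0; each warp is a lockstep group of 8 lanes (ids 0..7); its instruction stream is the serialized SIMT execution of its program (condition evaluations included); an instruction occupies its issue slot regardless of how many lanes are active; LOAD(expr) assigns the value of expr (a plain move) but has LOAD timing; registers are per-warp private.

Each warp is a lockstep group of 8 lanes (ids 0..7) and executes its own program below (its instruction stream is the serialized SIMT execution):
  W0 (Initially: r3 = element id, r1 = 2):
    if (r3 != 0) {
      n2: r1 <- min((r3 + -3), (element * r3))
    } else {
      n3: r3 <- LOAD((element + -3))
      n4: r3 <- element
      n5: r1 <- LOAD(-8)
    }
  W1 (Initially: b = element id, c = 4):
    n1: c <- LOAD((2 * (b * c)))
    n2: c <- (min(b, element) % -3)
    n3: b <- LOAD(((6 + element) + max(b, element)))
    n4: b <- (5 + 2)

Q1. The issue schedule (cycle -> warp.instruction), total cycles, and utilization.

cycle 0: W0.I0
cycle 1: W1.I0
cycle 2: W0.I1
cycle 3: W0.I2
cycle 4: idle
cycle 5: idle
cycle 6: idle
cycle 7: idle
cycle 8: W1.I1
cycle 9: W1.I2
cycle 10: W0.I3
cycle 11: W0.I4
cycle 12: idle
cycle 13: idle
cycle 14: idle
cycle 15: idle
cycle 16: W1.I3

Answer: 17 cycles, utilization 9/17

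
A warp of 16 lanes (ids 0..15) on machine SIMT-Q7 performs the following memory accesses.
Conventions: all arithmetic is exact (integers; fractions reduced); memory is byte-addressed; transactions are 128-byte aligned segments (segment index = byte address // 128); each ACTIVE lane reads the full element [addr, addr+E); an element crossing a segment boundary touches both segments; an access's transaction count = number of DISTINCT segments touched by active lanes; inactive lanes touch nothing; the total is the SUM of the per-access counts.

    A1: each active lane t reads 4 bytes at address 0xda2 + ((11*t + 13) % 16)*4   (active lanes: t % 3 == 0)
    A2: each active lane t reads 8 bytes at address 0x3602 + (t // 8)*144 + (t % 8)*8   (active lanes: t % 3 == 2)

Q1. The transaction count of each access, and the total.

A1: 1 transaction
A2: 2 transactions

Answer: 1,2; total 3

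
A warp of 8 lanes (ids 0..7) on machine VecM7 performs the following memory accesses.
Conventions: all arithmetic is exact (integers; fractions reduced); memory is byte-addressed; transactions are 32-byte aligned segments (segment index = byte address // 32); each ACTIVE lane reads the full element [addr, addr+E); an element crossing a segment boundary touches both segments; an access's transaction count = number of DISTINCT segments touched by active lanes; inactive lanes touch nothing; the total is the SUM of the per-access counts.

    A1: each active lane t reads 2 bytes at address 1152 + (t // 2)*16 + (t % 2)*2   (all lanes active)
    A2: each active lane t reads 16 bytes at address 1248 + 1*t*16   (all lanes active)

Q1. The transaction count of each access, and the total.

A1: 2 transactions
A2: 4 transactions

Answer: 2,4; total 6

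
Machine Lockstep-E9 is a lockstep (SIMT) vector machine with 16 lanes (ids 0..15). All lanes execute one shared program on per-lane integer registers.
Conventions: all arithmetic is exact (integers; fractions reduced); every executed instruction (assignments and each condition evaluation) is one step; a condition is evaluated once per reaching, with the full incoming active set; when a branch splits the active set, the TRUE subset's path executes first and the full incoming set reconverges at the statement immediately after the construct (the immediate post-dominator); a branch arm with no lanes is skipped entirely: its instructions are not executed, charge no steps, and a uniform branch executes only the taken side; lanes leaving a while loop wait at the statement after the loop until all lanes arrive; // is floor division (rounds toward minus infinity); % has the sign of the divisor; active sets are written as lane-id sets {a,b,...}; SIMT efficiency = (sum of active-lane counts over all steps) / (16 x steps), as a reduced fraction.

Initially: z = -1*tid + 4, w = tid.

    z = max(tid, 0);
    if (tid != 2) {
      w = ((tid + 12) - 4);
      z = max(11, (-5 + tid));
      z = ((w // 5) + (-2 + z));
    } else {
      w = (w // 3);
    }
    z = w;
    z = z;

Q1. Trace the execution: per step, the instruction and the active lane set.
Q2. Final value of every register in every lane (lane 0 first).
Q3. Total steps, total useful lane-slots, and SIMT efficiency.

step 0: z <- max(tid, 0)             {0,1,2,3,4,5,6,7,8,9,10,11,12,13,14,15}
step 1: eval (tid != 2)              {0,1,2,3,4,5,6,7,8,9,10,11,12,13,14,15}
step 2: w <- ((tid + 12) - 4)        {0,1,3,4,5,6,7,8,9,10,11,12,13,14,15}
step 3: z <- max(11, (-5 + tid))     {0,1,3,4,5,6,7,8,9,10,11,12,13,14,15}
step 4: z <- ((w // 5) + (-2 + z))   {0,1,3,4,5,6,7,8,9,10,11,12,13,14,15}
step 5: w <- (w // 3)                {2}
step 6: z <- w                       {0,1,2,3,4,5,6,7,8,9,10,11,12,13,14,15}
step 7: z <- z                       {0,1,2,3,4,5,6,7,8,9,10,11,12,13,14,15}

Answer: 8 steps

z: 8,9,0,11,12,13,14,15,16,17,18,19,20,21,22,23
w: 8,9,0,11,12,13,14,15,16,17,18,19,20,21,22,23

steps = 8; useful = 110; efficiency = 110/128 = 55/64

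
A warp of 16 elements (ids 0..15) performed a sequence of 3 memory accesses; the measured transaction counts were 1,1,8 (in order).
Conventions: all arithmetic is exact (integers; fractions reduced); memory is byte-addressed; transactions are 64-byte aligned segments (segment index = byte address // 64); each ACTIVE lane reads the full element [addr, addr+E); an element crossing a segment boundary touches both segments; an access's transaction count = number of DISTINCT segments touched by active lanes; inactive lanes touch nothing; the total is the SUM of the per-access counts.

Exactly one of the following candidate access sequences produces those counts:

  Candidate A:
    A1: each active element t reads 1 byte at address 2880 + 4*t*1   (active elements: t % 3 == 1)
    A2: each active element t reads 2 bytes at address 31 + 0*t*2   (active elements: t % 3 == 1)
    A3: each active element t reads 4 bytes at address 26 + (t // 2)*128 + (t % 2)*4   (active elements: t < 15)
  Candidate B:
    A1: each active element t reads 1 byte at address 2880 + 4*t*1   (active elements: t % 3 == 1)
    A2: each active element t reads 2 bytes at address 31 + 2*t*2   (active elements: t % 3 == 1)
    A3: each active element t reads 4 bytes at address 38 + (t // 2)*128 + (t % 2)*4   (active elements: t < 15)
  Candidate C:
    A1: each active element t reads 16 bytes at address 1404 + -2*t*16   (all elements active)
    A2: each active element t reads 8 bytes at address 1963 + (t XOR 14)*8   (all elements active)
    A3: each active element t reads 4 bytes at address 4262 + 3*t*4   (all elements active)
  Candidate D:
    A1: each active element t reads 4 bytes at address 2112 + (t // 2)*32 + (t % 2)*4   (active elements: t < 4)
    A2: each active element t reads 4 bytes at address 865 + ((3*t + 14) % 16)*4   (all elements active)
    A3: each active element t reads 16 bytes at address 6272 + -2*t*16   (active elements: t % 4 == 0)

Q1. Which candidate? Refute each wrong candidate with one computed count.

B: A2 gives 2 transactions, not 1
C: A1 gives 9 transactions, not 1
D: A2 gives 2 transactions, not 1
A: all counts match (1,1,8)

Answer: A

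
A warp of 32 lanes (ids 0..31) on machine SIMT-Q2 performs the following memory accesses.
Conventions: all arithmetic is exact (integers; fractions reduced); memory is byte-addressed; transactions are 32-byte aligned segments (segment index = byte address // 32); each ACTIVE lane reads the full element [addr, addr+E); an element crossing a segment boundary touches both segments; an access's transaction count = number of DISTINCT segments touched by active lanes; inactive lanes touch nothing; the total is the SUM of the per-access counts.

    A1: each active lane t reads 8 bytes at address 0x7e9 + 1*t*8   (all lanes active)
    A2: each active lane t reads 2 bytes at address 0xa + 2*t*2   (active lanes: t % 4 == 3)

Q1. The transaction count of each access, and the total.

A1: 9 transactions
A2: 5 transactions

Answer: 9,5; total 14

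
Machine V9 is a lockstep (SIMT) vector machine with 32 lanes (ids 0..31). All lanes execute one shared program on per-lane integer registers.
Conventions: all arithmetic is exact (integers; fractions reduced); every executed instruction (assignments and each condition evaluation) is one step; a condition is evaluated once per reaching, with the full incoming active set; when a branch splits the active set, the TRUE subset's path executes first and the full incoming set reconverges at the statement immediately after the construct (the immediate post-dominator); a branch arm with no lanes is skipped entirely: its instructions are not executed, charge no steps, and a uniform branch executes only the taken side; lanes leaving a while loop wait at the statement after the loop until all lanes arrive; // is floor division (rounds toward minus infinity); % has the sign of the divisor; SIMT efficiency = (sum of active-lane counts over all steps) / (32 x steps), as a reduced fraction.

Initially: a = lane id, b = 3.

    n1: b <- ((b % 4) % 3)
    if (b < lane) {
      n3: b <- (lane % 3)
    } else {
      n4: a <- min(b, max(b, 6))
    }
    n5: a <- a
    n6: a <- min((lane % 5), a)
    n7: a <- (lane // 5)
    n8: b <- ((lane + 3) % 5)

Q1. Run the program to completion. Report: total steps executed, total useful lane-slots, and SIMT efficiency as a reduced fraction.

Answer: 8 steps, 224 useful, 7/8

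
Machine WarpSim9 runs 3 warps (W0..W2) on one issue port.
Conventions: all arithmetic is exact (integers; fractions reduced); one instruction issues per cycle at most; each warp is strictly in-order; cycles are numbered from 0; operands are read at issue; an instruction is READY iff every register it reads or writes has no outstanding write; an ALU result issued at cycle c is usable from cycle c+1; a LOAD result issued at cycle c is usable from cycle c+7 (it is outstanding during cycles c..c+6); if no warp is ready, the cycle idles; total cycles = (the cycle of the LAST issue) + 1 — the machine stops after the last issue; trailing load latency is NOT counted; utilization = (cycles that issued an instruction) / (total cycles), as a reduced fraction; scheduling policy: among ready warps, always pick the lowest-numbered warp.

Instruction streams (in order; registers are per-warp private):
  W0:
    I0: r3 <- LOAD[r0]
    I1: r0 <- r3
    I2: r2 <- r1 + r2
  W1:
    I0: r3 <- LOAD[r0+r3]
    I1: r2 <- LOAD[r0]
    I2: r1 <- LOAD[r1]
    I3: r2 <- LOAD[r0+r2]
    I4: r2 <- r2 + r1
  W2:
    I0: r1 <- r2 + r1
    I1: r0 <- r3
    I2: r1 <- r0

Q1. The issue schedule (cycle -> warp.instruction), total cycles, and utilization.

cycle 0: W0.I0
cycle 1: W1.I0
cycle 2: W1.I1
cycle 3: W1.I2
cycle 4: W2.I0
cycle 5: W2.I1
cycle 6: W2.I2
cycle 7: W0.I1
cycle 8: W0.I2
cycle 9: W1.I3
cycle 10: idle
cycle 11: idle
cycle 12: idle
cycle 13: idle
cycle 14: idle
cycle 15: idle
cycle 16: W1.I4

Answer: 17 cycles, utilization 11/17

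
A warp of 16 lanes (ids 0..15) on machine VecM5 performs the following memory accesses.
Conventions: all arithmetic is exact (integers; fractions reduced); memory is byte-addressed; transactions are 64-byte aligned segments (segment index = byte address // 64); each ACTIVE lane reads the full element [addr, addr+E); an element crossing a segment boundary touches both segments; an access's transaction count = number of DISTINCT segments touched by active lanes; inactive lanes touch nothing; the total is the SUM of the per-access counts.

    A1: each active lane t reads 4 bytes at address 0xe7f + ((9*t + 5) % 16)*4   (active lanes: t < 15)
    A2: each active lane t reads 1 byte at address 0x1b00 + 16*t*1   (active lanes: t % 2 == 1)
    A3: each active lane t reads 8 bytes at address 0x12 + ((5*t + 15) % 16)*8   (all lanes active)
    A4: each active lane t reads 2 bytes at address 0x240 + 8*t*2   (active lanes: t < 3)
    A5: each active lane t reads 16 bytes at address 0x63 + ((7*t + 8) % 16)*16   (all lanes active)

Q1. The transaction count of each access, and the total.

A1: 2 transactions
A2: 4 transactions
A3: 3 transactions
A4: 1 transaction
A5: 5 transactions

Answer: 2,4,3,1,5; total 15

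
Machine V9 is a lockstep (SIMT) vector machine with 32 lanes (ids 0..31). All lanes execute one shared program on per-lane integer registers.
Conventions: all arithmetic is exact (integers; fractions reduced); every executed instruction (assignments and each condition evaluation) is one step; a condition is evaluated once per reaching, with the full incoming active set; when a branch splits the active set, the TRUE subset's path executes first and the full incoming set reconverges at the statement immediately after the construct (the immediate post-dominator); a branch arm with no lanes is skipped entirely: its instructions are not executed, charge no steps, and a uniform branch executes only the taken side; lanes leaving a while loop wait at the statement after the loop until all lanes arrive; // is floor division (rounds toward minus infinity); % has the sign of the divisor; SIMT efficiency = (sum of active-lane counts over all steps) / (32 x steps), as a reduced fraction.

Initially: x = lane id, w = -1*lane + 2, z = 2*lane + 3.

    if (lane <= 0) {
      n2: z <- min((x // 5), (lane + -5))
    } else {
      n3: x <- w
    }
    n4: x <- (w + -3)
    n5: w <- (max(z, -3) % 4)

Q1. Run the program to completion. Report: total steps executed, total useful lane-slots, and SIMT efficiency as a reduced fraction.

Answer: 5 steps, 128 useful, 4/5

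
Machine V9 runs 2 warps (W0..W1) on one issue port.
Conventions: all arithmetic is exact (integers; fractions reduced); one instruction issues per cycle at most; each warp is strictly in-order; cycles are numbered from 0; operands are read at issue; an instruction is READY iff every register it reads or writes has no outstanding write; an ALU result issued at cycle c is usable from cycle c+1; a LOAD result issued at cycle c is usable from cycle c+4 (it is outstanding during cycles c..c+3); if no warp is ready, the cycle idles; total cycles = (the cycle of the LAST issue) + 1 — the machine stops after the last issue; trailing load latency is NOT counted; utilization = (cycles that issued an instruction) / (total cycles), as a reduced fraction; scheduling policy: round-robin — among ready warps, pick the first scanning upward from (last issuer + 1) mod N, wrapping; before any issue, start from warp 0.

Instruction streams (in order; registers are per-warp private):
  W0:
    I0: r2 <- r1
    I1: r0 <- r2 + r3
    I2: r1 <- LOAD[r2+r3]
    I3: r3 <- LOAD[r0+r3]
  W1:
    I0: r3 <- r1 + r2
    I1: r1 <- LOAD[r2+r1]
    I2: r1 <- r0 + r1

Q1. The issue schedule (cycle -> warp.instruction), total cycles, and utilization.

cycle 0: W0.I0
cycle 1: W1.I0
cycle 2: W0.I1
cycle 3: W1.I1
cycle 4: W0.I2
cycle 5: W0.I3
cycle 6: idle
cycle 7: W1.I2

Answer: 8 cycles, utilization 7/8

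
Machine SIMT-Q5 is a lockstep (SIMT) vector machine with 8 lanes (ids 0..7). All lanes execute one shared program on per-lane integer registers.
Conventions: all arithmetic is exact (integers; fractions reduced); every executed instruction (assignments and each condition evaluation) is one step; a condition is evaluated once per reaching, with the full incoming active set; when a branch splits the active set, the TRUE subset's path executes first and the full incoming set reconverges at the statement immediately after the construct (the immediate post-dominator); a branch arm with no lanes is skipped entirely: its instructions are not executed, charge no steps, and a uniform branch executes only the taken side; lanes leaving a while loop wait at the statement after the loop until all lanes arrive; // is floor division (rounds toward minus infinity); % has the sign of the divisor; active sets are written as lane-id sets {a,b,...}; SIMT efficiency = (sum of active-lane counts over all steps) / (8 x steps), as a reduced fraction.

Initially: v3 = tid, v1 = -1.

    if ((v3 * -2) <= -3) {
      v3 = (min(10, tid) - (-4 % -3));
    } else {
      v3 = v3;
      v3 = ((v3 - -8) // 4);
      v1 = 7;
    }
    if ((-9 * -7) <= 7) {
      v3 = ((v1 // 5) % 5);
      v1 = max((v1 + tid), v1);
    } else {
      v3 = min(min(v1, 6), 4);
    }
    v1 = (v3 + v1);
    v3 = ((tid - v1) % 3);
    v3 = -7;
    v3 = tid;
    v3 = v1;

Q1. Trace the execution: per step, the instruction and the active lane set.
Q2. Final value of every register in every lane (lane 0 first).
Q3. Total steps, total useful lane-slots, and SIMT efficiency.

step 0: eval ((v3 * -2) <= -3)       {0,1,2,3,4,5,6,7}
step 1: v3 <- (min(10, tid) - (-4 % -3)) {2,3,4,5,6,7}
step 2: v3 <- v3                     {0,1}
step 3: v3 <- ((v3 - -8) // 4)       {0,1}
step 4: v1 <- 7                      {0,1}
step 5: eval ((-9 * -7) <= 7)        {0,1,2,3,4,5,6,7}
step 6: v3 <- min(min(v1, 6), 4)     {0,1,2,3,4,5,6,7}
step 7: v1 <- (v3 + v1)              {0,1,2,3,4,5,6,7}
step 8: v3 <- ((tid - v1) % 3)       {0,1,2,3,4,5,6,7}
step 9: v3 <- -7                     {0,1,2,3,4,5,6,7}
step 10: v3 <- tid                    {0,1,2,3,4,5,6,7}
step 11: v3 <- v1                     {0,1,2,3,4,5,6,7}

Answer: 12 steps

v3: 11,11,-2,-2,-2,-2,-2,-2
v1: 11,11,-2,-2,-2,-2,-2,-2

steps = 12; useful = 76; efficiency = 76/96 = 19/24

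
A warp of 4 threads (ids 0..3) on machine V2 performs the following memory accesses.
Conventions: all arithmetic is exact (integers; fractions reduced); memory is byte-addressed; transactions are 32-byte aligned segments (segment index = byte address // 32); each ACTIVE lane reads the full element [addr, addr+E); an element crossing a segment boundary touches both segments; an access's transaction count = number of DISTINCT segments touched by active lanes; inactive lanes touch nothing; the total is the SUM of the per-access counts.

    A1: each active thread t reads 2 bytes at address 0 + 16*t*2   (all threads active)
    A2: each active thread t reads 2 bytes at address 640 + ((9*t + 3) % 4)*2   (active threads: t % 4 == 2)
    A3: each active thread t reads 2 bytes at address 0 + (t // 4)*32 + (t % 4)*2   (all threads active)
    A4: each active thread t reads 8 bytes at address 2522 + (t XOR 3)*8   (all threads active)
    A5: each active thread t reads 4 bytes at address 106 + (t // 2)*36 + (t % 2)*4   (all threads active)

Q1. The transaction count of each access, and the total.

A1: 4 transactions
A2: 1 transaction
A3: 1 transaction
A4: 2 transactions
A5: 2 transactions

Answer: 4,1,1,2,2; total 10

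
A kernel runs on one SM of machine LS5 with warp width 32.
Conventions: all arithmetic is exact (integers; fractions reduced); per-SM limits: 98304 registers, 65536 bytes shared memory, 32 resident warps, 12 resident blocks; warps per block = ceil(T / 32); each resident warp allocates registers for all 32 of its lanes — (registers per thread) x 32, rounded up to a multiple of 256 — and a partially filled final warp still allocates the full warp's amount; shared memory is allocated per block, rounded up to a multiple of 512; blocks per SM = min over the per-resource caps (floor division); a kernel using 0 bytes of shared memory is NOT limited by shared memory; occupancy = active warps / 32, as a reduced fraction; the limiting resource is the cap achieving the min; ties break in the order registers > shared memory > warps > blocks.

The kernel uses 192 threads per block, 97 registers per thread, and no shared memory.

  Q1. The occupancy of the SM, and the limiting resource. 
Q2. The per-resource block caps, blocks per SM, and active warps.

Answer: occupancy 3/4, limited by registers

registers: 4 blocks
shared memory: no limit (kernel uses none)
warps: 5 blocks
blocks: 12 blocks

Answer: 4 blocks, 24 active warps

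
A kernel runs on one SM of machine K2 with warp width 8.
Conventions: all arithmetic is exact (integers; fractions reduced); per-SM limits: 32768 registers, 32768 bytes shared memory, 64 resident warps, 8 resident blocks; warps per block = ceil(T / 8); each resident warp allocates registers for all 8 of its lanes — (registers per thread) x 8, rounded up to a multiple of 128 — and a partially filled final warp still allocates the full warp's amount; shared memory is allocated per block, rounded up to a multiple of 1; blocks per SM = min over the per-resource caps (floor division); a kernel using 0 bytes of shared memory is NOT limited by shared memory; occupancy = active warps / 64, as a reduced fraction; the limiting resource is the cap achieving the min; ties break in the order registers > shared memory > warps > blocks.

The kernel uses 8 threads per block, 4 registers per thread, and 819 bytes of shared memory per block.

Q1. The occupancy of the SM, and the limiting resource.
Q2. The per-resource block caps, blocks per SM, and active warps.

Answer: occupancy 1/8, limited by blocks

registers: 256 blocks
shared memory: 40 blocks
warps: 64 blocks
blocks: 8 blocks

Answer: 8 blocks, 8 active warps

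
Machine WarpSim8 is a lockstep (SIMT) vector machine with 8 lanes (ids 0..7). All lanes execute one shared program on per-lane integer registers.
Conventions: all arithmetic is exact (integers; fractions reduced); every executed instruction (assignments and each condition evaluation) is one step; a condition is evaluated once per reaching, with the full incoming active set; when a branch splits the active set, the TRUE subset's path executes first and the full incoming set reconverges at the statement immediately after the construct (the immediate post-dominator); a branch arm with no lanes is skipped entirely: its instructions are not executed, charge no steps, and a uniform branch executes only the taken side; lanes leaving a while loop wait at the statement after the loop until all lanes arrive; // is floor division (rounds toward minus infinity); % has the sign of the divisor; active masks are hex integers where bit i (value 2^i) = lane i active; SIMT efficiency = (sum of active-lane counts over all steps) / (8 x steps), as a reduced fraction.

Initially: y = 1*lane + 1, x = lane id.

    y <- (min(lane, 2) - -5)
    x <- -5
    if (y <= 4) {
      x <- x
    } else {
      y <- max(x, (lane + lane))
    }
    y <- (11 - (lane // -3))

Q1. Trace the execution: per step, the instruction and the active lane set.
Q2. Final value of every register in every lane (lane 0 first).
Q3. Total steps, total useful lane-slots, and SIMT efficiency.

step 0: y <- (min(lane, 2) - -5)     0xff
step 1: x <- -5                      0xff
step 2: eval (y <= 4)                0xff
step 3: y <- max(x, (lane + lane))   0xff
step 4: y <- (11 - (lane // -3))     0xff

Answer: 5 steps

y: 11,12,12,12,13,13,13,14
x: -5,-5,-5,-5,-5,-5,-5,-5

steps = 5; useful = 40; efficiency = 40/40 = 1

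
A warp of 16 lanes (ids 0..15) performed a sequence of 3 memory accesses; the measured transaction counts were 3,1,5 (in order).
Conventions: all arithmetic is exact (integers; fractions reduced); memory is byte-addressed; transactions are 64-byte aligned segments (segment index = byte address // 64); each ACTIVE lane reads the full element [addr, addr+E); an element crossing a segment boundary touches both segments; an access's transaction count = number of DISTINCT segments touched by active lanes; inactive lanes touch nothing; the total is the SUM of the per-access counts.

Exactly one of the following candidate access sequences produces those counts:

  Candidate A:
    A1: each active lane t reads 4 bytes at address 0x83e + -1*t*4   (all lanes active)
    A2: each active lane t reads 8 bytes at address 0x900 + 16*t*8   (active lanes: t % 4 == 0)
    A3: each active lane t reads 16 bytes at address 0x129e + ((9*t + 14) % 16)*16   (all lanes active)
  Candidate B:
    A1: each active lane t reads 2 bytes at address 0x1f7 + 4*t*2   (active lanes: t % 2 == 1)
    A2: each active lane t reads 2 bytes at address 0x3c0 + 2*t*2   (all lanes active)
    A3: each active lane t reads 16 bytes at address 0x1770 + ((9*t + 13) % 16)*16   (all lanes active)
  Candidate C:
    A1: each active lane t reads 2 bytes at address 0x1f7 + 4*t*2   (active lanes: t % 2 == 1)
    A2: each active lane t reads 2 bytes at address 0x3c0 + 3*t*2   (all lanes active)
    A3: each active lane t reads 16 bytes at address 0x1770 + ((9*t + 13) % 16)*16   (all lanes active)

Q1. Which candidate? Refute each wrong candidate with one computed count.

A: A1 gives 2 transactions, not 3
C: A2 gives 2 transactions, not 1
B: all counts match (3,1,5)

Answer: B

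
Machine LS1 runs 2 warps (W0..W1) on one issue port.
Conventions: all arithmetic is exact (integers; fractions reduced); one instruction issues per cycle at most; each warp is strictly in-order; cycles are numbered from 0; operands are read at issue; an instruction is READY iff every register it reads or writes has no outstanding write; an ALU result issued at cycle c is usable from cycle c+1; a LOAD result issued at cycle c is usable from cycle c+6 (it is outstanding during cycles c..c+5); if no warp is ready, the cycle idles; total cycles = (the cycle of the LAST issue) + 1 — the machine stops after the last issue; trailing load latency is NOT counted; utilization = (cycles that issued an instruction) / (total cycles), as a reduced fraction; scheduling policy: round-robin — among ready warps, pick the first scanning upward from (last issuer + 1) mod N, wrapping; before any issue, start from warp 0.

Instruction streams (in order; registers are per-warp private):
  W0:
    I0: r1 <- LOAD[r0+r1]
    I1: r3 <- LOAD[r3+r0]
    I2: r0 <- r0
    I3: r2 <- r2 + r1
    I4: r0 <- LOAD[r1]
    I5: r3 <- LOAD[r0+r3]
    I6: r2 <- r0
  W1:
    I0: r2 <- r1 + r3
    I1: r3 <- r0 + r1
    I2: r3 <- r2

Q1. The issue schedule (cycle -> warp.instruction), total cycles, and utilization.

cycle 0: W0.I0
cycle 1: W1.I0
cycle 2: W0.I1
cycle 3: W1.I1
cycle 4: W0.I2
cycle 5: W1.I2
cycle 6: W0.I3
cycle 7: W0.I4
cycle 8: idle
cycle 9: idle
cycle 10: idle
cycle 11: idle
cycle 12: idle
cycle 13: W0.I5
cycle 14: W0.I6

Answer: 15 cycles, utilization 2/3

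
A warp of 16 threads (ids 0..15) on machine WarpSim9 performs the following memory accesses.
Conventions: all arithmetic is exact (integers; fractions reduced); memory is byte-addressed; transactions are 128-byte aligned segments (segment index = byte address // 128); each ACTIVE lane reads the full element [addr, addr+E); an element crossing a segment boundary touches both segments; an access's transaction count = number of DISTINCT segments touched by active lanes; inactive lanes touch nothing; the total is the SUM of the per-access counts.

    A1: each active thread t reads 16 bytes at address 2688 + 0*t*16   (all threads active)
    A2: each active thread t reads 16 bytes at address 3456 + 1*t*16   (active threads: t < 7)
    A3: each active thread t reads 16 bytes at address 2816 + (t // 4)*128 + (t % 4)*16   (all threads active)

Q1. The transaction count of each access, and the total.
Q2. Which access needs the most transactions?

A1: 1 transaction
A2: 1 transaction
A3: 4 transactions

Answer: 1,1,4; total 6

Answer: A3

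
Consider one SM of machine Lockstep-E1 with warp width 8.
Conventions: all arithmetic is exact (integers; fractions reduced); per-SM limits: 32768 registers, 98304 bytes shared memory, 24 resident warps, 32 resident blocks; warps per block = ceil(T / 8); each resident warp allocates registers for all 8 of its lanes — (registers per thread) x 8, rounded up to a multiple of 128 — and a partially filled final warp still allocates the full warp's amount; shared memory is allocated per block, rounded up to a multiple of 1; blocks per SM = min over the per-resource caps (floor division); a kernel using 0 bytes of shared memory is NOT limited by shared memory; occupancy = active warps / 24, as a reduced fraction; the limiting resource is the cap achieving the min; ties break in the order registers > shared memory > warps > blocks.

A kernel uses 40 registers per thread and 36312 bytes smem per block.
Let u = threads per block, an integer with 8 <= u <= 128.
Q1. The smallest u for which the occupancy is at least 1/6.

Answer: u = 9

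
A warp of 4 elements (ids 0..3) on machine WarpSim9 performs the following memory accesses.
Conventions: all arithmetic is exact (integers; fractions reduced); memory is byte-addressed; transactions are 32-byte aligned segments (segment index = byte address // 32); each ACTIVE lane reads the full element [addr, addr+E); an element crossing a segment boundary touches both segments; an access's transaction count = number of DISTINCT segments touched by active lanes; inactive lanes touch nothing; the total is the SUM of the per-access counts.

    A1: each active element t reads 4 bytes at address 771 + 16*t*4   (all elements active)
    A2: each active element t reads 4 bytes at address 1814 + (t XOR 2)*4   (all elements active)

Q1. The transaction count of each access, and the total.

A1: 4 transactions
A2: 2 transactions

Answer: 4,2; total 6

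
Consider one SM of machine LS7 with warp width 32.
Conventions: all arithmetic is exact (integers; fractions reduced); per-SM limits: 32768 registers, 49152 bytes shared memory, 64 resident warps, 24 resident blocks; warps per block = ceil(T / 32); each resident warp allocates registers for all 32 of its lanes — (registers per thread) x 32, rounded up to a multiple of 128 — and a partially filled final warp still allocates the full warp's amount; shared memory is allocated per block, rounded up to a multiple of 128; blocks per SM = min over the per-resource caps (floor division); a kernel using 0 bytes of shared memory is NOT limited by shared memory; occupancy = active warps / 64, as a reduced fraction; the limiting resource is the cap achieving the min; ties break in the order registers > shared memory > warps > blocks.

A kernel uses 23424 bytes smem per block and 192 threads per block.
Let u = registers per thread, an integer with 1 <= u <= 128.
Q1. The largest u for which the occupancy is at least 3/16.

Answer: u = 84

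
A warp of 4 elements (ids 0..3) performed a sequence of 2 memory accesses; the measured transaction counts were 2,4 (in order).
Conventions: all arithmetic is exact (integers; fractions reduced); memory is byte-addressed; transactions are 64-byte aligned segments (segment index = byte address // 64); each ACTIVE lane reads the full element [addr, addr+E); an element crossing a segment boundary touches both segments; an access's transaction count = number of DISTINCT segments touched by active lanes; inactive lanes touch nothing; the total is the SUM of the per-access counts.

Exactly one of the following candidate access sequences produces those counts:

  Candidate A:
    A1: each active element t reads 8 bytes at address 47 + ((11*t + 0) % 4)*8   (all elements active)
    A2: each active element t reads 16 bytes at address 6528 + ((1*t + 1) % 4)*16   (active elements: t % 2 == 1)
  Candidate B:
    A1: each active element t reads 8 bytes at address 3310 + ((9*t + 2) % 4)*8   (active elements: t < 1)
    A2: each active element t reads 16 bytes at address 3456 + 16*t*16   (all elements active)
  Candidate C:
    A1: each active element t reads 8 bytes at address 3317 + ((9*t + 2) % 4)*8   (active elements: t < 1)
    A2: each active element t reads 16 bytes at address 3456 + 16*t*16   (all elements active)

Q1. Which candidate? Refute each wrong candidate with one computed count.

A: A2 gives 1 transaction, not 4
C: A1 gives 1 transaction, not 2
B: all counts match (2,4)

Answer: B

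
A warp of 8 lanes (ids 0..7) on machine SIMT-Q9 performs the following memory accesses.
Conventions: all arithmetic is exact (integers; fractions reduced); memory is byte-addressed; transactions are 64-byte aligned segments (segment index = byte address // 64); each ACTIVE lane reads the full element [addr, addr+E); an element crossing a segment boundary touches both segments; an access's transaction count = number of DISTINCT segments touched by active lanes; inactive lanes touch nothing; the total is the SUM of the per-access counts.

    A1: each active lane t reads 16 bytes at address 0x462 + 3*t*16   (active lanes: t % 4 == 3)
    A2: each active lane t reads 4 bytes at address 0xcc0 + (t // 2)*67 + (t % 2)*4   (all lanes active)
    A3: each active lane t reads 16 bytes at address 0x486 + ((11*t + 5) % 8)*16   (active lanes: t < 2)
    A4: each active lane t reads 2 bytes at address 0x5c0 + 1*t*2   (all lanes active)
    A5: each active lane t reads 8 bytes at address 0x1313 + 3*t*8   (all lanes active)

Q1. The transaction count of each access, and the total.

A1: 4 transactions
A2: 4 transactions
A3: 2 transactions
A4: 1 transaction
A5: 4 transactions

Answer: 4,4,2,1,4; total 15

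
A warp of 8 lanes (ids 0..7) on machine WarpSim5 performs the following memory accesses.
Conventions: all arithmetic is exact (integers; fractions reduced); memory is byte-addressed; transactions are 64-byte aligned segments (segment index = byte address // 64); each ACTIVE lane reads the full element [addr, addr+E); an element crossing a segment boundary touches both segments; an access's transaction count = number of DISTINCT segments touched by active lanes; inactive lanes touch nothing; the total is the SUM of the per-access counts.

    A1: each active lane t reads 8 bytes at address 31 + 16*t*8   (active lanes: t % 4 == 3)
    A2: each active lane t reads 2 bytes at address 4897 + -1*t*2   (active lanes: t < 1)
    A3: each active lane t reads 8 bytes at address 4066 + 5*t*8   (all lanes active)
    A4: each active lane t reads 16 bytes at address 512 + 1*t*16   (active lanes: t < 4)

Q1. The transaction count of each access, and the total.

A1: 2 transactions
A2: 1 transaction
A3: 6 transactions
A4: 1 transaction

Answer: 2,1,6,1; total 10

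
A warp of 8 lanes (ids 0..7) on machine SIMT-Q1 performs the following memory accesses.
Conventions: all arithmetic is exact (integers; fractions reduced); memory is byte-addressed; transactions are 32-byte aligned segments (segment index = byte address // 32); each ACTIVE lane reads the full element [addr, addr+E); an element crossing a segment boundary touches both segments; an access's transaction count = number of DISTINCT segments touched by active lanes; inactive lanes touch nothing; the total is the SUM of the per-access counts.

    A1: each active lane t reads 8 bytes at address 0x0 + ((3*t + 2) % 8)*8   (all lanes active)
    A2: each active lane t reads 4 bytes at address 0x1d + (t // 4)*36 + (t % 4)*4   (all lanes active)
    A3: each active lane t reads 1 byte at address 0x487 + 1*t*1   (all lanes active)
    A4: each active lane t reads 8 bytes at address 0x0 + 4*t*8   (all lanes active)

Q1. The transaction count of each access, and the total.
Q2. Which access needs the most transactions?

A1: 2 transactions
A2: 3 transactions
A3: 1 transaction
A4: 8 transactions

Answer: 2,3,1,8; total 14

Answer: A4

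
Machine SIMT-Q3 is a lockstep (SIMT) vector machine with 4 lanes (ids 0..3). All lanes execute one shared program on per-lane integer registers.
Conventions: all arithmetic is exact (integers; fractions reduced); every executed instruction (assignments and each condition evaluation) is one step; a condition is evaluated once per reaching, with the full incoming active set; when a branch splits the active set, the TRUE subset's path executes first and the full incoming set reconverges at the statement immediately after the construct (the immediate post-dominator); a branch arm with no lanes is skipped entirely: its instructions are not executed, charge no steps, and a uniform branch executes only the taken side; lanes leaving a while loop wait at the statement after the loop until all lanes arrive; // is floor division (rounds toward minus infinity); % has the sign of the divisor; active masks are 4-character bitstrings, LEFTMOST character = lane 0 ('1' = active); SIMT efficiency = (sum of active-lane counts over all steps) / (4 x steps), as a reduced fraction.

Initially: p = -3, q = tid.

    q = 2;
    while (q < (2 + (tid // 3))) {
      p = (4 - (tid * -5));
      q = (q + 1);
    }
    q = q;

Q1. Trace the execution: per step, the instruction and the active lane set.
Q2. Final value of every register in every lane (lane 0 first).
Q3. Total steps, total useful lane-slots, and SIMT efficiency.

step 0: q <- 2                       1111
step 1: eval (q < (2 + (tid // 3)))  1111
step 2: p <- (4 - (tid * -5))        0001
step 3: q <- (q + 1)                 0001
step 4: eval (q < (2 + (tid // 3)))  0001
step 5: q <- q                       1111

Answer: 6 steps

p: -3,-3,-3,19
q: 2,2,2,3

steps = 6; useful = 15; efficiency = 15/24 = 5/8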